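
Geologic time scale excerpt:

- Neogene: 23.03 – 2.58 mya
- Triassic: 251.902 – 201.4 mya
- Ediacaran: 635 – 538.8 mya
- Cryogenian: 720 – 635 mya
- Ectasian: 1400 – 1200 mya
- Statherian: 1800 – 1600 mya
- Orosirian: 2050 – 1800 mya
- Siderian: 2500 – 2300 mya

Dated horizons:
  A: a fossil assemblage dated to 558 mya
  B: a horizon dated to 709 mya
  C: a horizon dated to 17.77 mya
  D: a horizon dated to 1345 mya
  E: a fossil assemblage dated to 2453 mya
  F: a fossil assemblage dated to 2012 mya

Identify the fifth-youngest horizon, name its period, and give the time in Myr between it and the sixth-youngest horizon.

F, in the Orosirian; 441 million years to E

Sorted youngest-first by Ma: C (17.77), A (558), B (709), D (1345), F (2012), E (2453).
The fifth youngest is F at 2012 Ma, which lies in 2050–1800 Ma: the Orosirian.
The sixth youngest is E at 2453 Ma; separation = |2012 − 2453| = 441 Myr.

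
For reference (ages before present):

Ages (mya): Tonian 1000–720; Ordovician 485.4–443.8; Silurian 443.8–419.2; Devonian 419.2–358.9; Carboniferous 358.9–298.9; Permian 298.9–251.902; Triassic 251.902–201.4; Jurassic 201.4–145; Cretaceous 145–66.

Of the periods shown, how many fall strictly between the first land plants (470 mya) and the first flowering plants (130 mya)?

470 Ma sits inside the Ordovician (485.4–443.8) and 130 Ma inside the Cretaceous (145–66); neither of those is wholly between the two dates.
The listed periods lying completely between them are Silurian, Devonian, Carboniferous, Permian, Triassic, Jurassic — 6 in all.

6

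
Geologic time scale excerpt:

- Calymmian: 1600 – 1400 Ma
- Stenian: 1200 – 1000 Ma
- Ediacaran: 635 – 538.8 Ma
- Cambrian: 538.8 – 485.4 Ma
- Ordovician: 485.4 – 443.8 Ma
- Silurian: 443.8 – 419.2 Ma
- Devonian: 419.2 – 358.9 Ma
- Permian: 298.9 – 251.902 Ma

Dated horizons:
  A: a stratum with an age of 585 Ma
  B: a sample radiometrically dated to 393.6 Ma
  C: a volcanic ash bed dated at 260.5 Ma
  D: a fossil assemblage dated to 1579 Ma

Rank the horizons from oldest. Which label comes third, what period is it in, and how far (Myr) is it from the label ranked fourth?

Larger Ma means older, so oldest first: D 1579 > A 585 > B 393.6 > C 260.5.
Counting 3 along gives B (393.6 Ma); the excerpt puts that inside the Devonian, 419.2–358.9 Ma.
Next in line is C (260.5 Ma), and 393.6 − 260.5 = 133.1 Myr.

B, in the Devonian; 133.1 million years to C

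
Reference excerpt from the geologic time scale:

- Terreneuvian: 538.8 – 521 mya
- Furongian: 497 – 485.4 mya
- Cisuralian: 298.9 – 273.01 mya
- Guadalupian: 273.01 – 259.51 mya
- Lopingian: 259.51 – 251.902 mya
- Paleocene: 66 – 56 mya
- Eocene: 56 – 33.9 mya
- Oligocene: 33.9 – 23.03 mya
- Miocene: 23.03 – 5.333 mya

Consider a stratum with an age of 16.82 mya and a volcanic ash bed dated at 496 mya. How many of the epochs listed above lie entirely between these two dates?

6

The older date is 496 Ma and the younger is 16.82 Ma.
Epochs with start < 496 and end > 16.82 Ma: Cisuralian (298.9–273.01), Guadalupian (273.01–259.51), Lopingian (259.51–251.902), Paleocene (66–56), Eocene (56–33.9), Oligocene (33.9–23.03).
That is 6 complete epochs.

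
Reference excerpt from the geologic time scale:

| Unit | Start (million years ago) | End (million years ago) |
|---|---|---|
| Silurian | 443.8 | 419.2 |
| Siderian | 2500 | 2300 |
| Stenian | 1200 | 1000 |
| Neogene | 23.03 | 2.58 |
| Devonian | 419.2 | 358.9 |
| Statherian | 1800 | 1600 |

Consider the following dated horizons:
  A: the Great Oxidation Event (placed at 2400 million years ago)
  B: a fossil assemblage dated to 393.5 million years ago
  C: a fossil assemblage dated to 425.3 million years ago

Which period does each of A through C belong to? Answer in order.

A — Siderian; B — Devonian; C — Silurian

A: 2400 Ma lies in 2500–2300 Ma, so Siderian.
B: 393.5 Ma lies in 419.2–358.9 Ma, so Devonian.
C: 425.3 Ma lies in 443.8–419.2 Ma, so Silurian.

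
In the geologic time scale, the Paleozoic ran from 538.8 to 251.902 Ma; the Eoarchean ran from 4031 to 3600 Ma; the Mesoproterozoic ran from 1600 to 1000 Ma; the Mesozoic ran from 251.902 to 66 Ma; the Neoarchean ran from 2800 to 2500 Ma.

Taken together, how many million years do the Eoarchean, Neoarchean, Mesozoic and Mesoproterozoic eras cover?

1516.902 million years

Each duration: Eoarchean = 431; Neoarchean = 300; Mesozoic = 185.902; Mesoproterozoic = 600.
Sum: 431 + 300 + 185.902 + 600 = 1516.902 Myr.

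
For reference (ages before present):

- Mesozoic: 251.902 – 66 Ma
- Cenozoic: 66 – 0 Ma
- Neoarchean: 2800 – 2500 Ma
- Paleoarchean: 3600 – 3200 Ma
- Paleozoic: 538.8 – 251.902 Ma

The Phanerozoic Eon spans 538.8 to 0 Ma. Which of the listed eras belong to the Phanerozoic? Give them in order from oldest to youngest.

Paleozoic, Mesozoic, Cenozoic

Eras with both bounds inside 538.8–0 Ma: Paleozoic (538.8–251.902), Mesozoic (251.902–66), Cenozoic (66–0).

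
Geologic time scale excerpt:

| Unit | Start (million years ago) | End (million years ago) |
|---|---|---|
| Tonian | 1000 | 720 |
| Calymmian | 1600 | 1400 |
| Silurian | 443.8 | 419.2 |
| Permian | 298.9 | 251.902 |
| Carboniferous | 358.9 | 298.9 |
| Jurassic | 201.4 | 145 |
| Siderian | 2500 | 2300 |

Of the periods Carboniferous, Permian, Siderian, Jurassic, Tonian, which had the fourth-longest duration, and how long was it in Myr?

Durations: Carboniferous 60; Permian 46.998; Siderian 200; Jurassic 56.4; Tonian 280 Myr.
Sorted longest-first: Tonian (280), Siderian (200), Carboniferous (60), Jurassic (56.4), Permian (46.998).
The fourth longest is Jurassic at 56.4 Myr.

Jurassic, 56.4 million years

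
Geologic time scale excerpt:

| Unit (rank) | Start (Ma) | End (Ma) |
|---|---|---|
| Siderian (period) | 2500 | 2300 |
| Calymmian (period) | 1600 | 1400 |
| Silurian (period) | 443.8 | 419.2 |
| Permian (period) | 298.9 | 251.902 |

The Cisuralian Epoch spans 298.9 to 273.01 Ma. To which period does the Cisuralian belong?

The Cisuralian (298.9–273.01 Ma) lies entirely within 298.9–251.902 Ma, the Permian Period.

Permian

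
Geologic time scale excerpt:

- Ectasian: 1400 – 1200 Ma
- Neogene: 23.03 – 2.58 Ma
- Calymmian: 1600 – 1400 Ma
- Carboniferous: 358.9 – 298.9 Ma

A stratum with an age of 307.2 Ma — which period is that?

307.2 Ma lies between 358.9 and 298.9 Ma, so it falls in the Carboniferous.

Carboniferous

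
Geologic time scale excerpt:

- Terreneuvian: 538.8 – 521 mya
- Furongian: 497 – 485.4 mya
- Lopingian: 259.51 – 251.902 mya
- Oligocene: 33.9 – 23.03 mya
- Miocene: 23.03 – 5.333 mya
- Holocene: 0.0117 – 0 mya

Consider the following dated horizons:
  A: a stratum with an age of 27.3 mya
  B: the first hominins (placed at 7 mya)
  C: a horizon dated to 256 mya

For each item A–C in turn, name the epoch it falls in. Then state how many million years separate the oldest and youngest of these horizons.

A — Oligocene; B — Miocene; C — Lopingian; span 249 million years

A: 27.3 Ma lies in 33.9–23.03 Ma, so Oligocene.
B: 7 Ma lies in 23.03–5.333 Ma, so Miocene.
C: 256 Ma lies in 259.51–251.902 Ma, so Lopingian.
Oldest = 256 Ma, youngest = 7 Ma → span 249 Myr.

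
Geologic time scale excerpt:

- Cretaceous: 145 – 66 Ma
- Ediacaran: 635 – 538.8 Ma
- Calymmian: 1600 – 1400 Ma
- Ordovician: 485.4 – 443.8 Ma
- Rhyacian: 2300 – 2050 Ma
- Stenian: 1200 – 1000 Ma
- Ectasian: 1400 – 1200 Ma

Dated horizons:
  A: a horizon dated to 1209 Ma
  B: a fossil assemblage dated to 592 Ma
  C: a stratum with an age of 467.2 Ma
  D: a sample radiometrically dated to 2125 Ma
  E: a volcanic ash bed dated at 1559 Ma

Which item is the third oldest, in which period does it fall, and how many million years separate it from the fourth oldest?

Larger Ma means older, so oldest first: D 2125 > E 1559 > A 1209 > B 592 > C 467.2.
Counting 3 along gives A (1209 Ma); the excerpt puts that inside the Ectasian, 1400–1200 Ma.
Next in line is B (592 Ma), and 1209 − 592 = 617 Myr.

A, in the Ectasian; 617 million years to B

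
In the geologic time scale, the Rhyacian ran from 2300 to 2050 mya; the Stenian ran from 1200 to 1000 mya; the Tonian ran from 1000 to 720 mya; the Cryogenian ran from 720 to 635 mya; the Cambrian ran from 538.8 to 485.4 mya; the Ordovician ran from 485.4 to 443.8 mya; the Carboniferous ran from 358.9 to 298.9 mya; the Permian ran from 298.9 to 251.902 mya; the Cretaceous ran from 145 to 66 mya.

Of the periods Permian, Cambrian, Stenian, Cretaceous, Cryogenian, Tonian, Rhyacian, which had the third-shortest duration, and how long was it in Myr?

Durations: Permian 46.998; Cambrian 53.4; Stenian 200; Cretaceous 79; Cryogenian 85; Tonian 280; Rhyacian 250 Myr.
Sorted shortest-first: Permian (46.998), Cambrian (53.4), Cretaceous (79), Cryogenian (85), Stenian (200), Rhyacian (250), Tonian (280).
The third shortest is Cretaceous at 79 Myr.

Cretaceous, 79 million years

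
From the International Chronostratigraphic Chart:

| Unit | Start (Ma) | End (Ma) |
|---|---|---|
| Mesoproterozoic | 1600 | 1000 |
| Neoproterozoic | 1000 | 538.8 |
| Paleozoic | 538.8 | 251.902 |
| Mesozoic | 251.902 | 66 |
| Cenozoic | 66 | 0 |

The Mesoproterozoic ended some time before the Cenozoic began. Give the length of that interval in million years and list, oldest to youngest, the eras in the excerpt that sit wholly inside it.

934 million years; Neoproterozoic, Paleozoic, Mesozoic

The Mesoproterozoic closes at 1000 Ma and the Cenozoic opens at 66 Ma, so the interval is 1000 − 66 = 934 Myr.
An era fits inside if it starts at or after 1000 Ma and ends at or before 66 Ma; oldest first that gives Neoproterozoic, Paleozoic, Mesozoic.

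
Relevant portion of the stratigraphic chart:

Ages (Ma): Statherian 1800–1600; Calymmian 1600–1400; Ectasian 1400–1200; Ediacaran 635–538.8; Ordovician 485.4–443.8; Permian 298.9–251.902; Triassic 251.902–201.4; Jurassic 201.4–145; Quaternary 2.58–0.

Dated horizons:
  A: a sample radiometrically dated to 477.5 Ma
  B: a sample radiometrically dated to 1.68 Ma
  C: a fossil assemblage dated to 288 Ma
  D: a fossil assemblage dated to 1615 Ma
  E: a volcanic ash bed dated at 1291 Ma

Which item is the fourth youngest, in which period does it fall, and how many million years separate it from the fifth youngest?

E, in the Ectasian; 324 million years to D

Sorted youngest-first by Ma: B (1.68), C (288), A (477.5), E (1291), D (1615).
The fourth youngest is E at 1291 Ma, which lies in 1400–1200 Ma: the Ectasian.
The fifth youngest is D at 1615 Ma; separation = |1291 − 1615| = 324 Myr.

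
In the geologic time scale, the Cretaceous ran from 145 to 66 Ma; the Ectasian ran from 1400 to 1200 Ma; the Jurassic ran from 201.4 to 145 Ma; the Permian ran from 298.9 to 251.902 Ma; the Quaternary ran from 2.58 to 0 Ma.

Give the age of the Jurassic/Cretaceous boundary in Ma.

145 Ma

The Jurassic ends and the Cretaceous begins at 145 Ma.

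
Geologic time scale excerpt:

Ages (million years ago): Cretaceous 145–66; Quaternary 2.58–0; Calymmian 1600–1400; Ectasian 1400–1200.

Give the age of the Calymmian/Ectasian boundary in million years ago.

1400 million years ago

The Calymmian ends and the Ectasian begins at 1400 million years ago.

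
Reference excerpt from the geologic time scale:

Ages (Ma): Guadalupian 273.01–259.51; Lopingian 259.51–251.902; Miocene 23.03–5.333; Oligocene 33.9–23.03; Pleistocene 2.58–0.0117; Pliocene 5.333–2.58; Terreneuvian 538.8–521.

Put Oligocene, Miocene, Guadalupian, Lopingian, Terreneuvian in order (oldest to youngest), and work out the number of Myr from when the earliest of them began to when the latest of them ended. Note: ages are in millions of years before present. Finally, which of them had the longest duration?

Terreneuvian, Guadalupian, Lopingian, Oligocene, Miocene; total span 533.467 Myr; longest is Terreneuvian

From the excerpt: Oligocene 33.9–23.03; Miocene 23.03–5.333; Guadalupian 273.01–259.51; Lopingian 259.51–251.902; Terreneuvian 538.8–521 (Ma).
Larger Ma is earlier, so the oldest is Terreneuvian and the youngest is Miocene; oldest to youngest: Terreneuvian, Guadalupian, Lopingian, Oligocene, Miocene.
Oldest start 538.8 minus youngest end 5.333 gives 533.467 Myr overall.
Individual lengths (start − end): Guadalupian 13.5; Oligocene 10.87; Miocene 17.697; Lopingian 7.608; Terreneuvian 17.8. The largest is Terreneuvian at 17.8 Myr.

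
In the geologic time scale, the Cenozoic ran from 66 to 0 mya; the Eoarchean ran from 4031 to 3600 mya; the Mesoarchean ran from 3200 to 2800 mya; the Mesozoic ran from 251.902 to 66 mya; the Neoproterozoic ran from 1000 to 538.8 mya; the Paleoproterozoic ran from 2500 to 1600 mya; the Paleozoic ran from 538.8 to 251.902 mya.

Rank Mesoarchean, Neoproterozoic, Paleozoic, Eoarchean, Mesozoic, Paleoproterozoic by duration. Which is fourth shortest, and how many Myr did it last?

Start − end for each: Mesoarchean 3200 − 2800 = 400; Neoproterozoic 1000 − 538.8 = 461.2; Paleozoic 538.8 − 251.902 = 286.898; Eoarchean 4031 − 3600 = 431; Mesozoic 251.902 − 66 = 185.902; Paleoproterozoic 2500 − 1600 = 900.
Ranking these from shortest: Mesozoic < Paleozoic < Mesoarchean < Eoarchean < Neoproterozoic < Paleoproterozoic.
Position 4 in that ranking is Eoarchean, which lasted 431 Myr.

Eoarchean, 431 million years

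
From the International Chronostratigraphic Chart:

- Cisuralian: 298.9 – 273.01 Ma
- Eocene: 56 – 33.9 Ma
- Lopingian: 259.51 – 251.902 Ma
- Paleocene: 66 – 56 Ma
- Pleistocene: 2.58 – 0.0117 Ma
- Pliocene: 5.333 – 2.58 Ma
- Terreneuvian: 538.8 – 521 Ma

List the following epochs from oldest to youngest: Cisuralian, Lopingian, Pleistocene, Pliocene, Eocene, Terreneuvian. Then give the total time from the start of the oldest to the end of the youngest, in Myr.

From the excerpt: Cisuralian 298.9–273.01; Lopingian 259.51–251.902; Pleistocene 2.58–0.0117; Pliocene 5.333–2.58; Eocene 56–33.9; Terreneuvian 538.8–521 (Ma).
Larger Ma is earlier, so the oldest is Terreneuvian and the youngest is Pleistocene; oldest to youngest: Terreneuvian, Cisuralian, Lopingian, Eocene, Pliocene, Pleistocene.
Oldest start 538.8 minus youngest end 0.0117 gives 538.7883 Myr overall.

Terreneuvian, Cisuralian, Lopingian, Eocene, Pliocene, Pleistocene; total span 538.7883 Myr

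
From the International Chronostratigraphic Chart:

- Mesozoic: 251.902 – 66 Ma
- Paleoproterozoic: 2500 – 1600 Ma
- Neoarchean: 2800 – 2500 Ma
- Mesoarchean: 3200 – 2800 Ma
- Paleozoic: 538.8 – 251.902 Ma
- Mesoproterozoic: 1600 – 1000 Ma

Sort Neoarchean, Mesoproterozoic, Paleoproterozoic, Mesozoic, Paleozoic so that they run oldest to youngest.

The oldest of these is Neoarchean (starts 2800 Ma) and the youngest is Mesozoic (ends 66 Ma).
In between, by decreasing start age: Paleoproterozoic (2500), Mesoproterozoic (1600), Paleozoic (538.8).

Neoarchean, then Paleoproterozoic, then Mesoproterozoic, then Paleozoic, then Mesozoic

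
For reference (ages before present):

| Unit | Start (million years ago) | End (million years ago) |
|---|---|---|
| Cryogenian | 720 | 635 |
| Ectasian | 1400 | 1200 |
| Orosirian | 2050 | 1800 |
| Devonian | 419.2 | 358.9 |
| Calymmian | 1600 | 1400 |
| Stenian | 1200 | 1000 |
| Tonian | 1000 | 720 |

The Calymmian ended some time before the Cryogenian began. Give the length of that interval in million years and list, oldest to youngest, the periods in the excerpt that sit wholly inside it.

End of Calymmian = 1400 Ma; start of Cryogenian = 720 Ma.
Gap = 1400 − 720 = 680 Myr.
Periods wholly inside 1400–720 Ma: Ectasian (1400–1200), Stenian (1200–1000), Tonian (1000–720).

680 million years; Ectasian, Stenian, Tonian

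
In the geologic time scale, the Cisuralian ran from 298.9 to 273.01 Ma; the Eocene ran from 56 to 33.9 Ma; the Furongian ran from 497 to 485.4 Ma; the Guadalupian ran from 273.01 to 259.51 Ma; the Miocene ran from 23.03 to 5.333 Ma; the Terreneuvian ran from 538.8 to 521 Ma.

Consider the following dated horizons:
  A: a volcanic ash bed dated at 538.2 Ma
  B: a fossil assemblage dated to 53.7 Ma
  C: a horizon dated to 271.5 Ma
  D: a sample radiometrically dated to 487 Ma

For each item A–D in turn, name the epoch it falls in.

A — Terreneuvian; B — Eocene; C — Guadalupian; D — Furongian

Match each age against the start–end ranges in the excerpt: A = 538.2 Ma → Terreneuvian (538.8–521); B = 53.7 Ma → Eocene (56–33.9); C = 271.5 Ma → Guadalupian (273.01–259.51); D = 487 Ma → Furongian (497–485.4).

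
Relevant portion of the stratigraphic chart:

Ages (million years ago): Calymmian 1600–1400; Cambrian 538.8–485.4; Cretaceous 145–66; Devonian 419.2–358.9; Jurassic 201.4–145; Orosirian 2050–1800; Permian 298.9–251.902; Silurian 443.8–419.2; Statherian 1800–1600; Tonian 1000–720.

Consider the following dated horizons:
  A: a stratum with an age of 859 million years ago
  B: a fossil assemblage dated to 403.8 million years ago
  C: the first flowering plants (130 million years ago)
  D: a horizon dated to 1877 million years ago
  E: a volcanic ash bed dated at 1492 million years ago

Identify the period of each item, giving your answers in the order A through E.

A — Tonian; B — Devonian; C — Cretaceous; D — Orosirian; E — Calymmian

Match each age against the start–end ranges in the excerpt: A = 859 Ma → Tonian (1000–720); B = 403.8 Ma → Devonian (419.2–358.9); C = 130 Ma → Cretaceous (145–66); D = 1877 Ma → Orosirian (2050–1800); E = 1492 Ma → Calymmian (1600–1400).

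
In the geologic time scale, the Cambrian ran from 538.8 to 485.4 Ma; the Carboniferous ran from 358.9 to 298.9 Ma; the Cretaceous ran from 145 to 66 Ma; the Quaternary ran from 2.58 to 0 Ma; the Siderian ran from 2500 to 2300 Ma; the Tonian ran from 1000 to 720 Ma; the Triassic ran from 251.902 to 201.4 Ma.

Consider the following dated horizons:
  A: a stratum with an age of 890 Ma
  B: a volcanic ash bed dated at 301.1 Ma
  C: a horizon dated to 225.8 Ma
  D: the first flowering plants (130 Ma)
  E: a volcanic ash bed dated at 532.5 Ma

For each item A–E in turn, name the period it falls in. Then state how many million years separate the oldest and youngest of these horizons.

Match each age against the start–end ranges in the excerpt: A = 890 Ma → Tonian (1000–720); B = 301.1 Ma → Carboniferous (358.9–298.9); C = 225.8 Ma → Triassic (251.902–201.4); D = 130 Ma → Cretaceous (145–66); E = 532.5 Ma → Cambrian (538.8–485.4).
The largest age is 890 Ma and the smallest is 130 Ma; their difference is 760 Myr.

A — Tonian; B — Carboniferous; C — Triassic; D — Cretaceous; E — Cambrian; span 760 million years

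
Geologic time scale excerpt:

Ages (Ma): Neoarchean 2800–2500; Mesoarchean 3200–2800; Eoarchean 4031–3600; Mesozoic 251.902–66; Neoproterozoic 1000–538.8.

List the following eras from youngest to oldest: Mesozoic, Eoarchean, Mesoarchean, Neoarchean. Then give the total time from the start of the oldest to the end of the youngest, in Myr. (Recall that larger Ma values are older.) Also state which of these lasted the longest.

Mesozoic, Neoarchean, Mesoarchean, Eoarchean; total span 3965 Myr; longest is Eoarchean

From the excerpt: Mesozoic 251.902–66; Eoarchean 4031–3600; Mesoarchean 3200–2800; Neoarchean 2800–2500 (Ma).
Larger Ma is earlier, so the oldest is Eoarchean and the youngest is Mesozoic; youngest to oldest: Mesozoic, Neoarchean, Mesoarchean, Eoarchean.
Oldest start 4031 minus youngest end 66 gives 3965 Myr overall.
Individual lengths (start − end): Neoarchean 300; Mesoarchean 400; Eoarchean 431; Mesozoic 185.902. The largest is Eoarchean at 431 Myr.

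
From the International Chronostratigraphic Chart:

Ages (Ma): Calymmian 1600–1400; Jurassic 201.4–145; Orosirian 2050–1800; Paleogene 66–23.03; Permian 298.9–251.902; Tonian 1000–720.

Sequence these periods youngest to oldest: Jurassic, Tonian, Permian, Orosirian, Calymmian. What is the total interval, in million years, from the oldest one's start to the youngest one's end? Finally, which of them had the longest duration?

Jurassic, Permian, Tonian, Calymmian, Orosirian; total span 1905 Myr; longest is Tonian

From the excerpt: Jurassic 201.4–145; Tonian 1000–720; Permian 298.9–251.902; Orosirian 2050–1800; Calymmian 1600–1400 (Ma).
Larger Ma is earlier, so the oldest is Orosirian and the youngest is Jurassic; youngest to oldest: Jurassic, Permian, Tonian, Calymmian, Orosirian.
Oldest start 2050 minus youngest end 145 gives 1905 Myr overall.
Individual lengths (start − end): Jurassic 56.4; Permian 46.998; Calymmian 200; Tonian 280; Orosirian 250. The largest is Tonian at 280 Myr.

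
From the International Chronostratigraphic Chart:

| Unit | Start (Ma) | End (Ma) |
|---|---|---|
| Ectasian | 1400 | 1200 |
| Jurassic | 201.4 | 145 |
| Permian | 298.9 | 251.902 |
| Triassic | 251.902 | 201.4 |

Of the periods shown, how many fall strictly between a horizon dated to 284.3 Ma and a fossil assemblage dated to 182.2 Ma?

1

The older date is 284.3 Ma and the younger is 182.2 Ma.
Periods with start < 284.3 and end > 182.2 Ma: Triassic (251.902–201.4).
That is 1 complete period.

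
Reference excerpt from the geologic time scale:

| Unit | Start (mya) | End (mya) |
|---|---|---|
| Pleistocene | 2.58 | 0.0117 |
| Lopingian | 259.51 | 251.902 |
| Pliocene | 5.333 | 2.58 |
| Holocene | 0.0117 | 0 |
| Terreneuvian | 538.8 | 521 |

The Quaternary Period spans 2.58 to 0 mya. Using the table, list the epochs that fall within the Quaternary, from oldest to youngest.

Pleistocene, Holocene

Epochs with both bounds inside 2.58–0 Ma: Pleistocene (2.58–0.0117), Holocene (0.0117–0).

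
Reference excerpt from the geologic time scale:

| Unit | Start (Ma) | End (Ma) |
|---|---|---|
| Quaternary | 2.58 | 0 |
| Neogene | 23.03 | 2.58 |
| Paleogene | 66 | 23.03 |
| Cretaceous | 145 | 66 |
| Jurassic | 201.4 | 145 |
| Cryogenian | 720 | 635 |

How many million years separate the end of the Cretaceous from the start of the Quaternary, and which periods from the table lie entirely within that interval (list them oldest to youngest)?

63.42 million years; Paleogene, Neogene

End of Cretaceous = 66 Ma; start of Quaternary = 2.58 Ma.
Gap = 66 − 2.58 = 63.42 Myr.
Periods wholly inside 66–2.58 Ma: Paleogene (66–23.03), Neogene (23.03–2.58).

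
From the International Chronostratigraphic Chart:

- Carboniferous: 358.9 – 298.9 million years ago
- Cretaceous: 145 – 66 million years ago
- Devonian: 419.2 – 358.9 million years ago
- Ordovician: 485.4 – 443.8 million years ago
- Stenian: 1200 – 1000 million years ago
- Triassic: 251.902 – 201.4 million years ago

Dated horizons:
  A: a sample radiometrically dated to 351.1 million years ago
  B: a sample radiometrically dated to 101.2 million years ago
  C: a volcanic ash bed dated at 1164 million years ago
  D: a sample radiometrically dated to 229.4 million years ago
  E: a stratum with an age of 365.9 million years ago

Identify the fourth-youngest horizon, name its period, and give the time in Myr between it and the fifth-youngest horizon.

Sorted youngest-first by Ma: B (101.2), D (229.4), A (351.1), E (365.9), C (1164).
The fourth youngest is E at 365.9 Ma, which lies in 419.2–358.9 Ma: the Devonian.
The fifth youngest is C at 1164 Ma; separation = |365.9 − 1164| = 798.1 Myr.

E, in the Devonian; 798.1 million years to C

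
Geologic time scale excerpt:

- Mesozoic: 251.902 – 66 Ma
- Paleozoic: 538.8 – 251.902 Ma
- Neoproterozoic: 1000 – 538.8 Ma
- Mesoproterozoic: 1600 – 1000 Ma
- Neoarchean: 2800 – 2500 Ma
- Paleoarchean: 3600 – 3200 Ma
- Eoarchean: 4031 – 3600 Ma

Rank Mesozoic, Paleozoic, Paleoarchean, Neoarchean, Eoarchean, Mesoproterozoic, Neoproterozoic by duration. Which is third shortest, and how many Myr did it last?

Durations: Mesozoic 185.902; Paleozoic 286.898; Paleoarchean 400; Neoarchean 300; Eoarchean 431; Mesoproterozoic 600; Neoproterozoic 461.2 Myr.
Sorted shortest-first: Mesozoic (185.902), Paleozoic (286.898), Neoarchean (300), Paleoarchean (400), Eoarchean (431), Neoproterozoic (461.2), Mesoproterozoic (600).
The third shortest is Neoarchean at 300 Myr.

Neoarchean, 300 million years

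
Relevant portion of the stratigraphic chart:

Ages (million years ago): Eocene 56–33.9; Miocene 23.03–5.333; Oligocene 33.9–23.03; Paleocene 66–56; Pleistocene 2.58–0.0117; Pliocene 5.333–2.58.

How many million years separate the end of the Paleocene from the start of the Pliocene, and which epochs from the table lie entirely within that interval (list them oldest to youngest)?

The Paleocene closes at 56 Ma and the Pliocene opens at 5.333 Ma, so the interval is 56 − 5.333 = 50.667 Myr.
An epoch fits inside if it starts at or after 56 Ma and ends at or before 5.333 Ma; oldest first that gives Eocene, Oligocene, Miocene.

50.667 million years; Eocene, Oligocene, Miocene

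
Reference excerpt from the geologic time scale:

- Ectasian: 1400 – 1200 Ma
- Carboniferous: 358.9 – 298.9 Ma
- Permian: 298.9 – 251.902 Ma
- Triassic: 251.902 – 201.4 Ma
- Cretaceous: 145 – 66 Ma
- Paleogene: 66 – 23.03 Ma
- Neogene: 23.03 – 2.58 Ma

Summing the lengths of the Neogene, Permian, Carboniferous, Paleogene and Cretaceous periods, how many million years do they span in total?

249.418 million years

Duration is start − end for each: (23.03 − 2.58) + (298.9 − 251.902) + (358.9 − 298.9) + (66 − 23.03) + (145 − 66).
That is 20.45 + 46.998 + 60 + 42.97 + 79, which totals 249.418 million years.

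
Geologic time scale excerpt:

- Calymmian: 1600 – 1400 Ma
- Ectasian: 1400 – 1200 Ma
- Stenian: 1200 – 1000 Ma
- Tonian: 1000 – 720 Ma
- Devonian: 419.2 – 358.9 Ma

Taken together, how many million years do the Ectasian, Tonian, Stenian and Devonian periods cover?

740.3 million years

Duration is start − end for each: (1400 − 1200) + (1000 − 720) + (1200 − 1000) + (419.2 − 358.9).
That is 200 + 280 + 200 + 60.3, which totals 740.3 million years.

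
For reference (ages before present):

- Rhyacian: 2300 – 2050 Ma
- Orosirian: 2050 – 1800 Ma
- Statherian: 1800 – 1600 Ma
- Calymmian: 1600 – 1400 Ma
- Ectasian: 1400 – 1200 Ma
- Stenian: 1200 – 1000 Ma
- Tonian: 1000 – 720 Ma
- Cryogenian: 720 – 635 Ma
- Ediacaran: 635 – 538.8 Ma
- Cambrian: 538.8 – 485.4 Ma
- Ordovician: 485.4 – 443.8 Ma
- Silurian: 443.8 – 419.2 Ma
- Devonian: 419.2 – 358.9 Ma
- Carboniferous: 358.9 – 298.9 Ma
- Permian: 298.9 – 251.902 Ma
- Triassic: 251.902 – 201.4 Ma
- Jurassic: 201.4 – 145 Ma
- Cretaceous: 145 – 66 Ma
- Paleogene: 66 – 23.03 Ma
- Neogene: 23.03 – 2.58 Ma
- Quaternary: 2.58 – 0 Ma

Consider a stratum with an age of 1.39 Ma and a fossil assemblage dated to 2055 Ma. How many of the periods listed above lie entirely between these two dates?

The older date is 2055 Ma and the younger is 1.39 Ma.
Periods with start < 2055 and end > 1.39 Ma: Orosirian (2050–1800), Statherian (1800–1600), Calymmian (1600–1400), Ectasian (1400–1200), Stenian (1200–1000), Tonian (1000–720), Cryogenian (720–635), Ediacaran (635–538.8), Cambrian (538.8–485.4), Ordovician (485.4–443.8), Silurian (443.8–419.2), Devonian (419.2–358.9), Carboniferous (358.9–298.9), Permian (298.9–251.902), Triassic (251.902–201.4), Jurassic (201.4–145), Cretaceous (145–66), Paleogene (66–23.03), Neogene (23.03–2.58).
That is 19 complete periods.

19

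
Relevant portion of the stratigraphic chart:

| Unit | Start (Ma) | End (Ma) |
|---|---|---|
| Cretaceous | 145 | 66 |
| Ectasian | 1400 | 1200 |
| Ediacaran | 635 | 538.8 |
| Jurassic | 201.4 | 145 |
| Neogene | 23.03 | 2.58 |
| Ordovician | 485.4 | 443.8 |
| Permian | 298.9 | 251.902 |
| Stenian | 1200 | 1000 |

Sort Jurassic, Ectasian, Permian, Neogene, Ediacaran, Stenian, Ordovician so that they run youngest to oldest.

Sorting by start age (ascending Ma, since larger Ma = older): Neogene start 23.03, Jurassic start 201.4, Permian start 298.9, Ordovician start 485.4, Ediacaran start 635, Stenian start 1200, Ectasian start 1400.

Neogene, then Jurassic, then Permian, then Ordovician, then Ediacaran, then Stenian, then Ectasian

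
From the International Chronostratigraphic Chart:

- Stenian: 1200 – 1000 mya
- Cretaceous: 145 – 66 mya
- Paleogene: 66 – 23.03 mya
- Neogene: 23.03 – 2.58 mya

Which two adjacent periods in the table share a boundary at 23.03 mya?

The Paleogene ends at 23.03 mya and the Neogene begins at 23.03 mya, so they share that boundary.

Paleogene and Neogene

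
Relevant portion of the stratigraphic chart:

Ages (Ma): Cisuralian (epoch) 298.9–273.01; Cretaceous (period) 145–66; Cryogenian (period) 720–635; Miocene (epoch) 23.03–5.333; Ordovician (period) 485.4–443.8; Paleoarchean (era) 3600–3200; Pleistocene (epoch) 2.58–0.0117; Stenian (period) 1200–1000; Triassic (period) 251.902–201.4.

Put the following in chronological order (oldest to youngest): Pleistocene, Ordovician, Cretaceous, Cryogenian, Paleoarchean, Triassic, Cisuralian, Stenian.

Paleoarchean → Stenian → Cryogenian → Ordovician → Cisuralian → Triassic → Cretaceous → Pleistocene

Sorting by start age (descending Ma, since larger Ma = older): Paleoarchean start 3600, Stenian start 1200, Cryogenian start 720, Ordovician start 485.4, Cisuralian start 298.9, Triassic start 251.902, Cretaceous start 145, Pleistocene start 2.58.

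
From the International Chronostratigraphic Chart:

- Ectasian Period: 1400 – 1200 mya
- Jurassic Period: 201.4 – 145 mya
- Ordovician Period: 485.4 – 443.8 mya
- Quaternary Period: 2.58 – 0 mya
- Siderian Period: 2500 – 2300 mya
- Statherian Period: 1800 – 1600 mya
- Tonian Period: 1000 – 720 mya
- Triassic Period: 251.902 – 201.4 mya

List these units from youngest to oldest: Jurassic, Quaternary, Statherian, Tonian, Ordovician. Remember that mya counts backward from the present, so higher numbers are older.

The oldest of these is Statherian (starts 1800 Ma) and the youngest is Quaternary (ends 0 Ma).
In between, by decreasing start age: Tonian (1000), Ordovician (485.4), Jurassic (201.4).
Listing youngest first means reversing that sequence.

Quaternary, Jurassic, Ordovician, Tonian, Statherian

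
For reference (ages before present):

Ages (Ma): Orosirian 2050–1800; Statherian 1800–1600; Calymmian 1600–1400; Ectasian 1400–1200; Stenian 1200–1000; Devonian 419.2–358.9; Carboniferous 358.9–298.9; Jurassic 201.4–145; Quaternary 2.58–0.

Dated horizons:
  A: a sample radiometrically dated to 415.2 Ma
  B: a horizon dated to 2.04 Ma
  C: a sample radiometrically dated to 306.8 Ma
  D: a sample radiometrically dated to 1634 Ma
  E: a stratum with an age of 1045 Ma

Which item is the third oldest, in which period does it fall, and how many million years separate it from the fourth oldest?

Larger Ma means older, so oldest first: D 1634 > E 1045 > A 415.2 > C 306.8 > B 2.04.
Counting 3 along gives A (415.2 Ma); the excerpt puts that inside the Devonian, 419.2–358.9 Ma.
Next in line is C (306.8 Ma), and 415.2 − 306.8 = 108.4 Myr.

A, in the Devonian; 108.4 million years to C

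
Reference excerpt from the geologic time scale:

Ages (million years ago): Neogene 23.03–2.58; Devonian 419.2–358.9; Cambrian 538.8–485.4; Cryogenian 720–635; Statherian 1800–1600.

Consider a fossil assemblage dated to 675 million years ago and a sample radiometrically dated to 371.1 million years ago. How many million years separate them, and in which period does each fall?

303.9 million years apart; the first in the Cryogenian, the second in the Devonian

Elapsed time: 675 − 371.1 = 303.9 Myr.
675 Ma lies within 720–635 Ma: Cryogenian.
371.1 Ma lies within 419.2–358.9 Ma: Devonian.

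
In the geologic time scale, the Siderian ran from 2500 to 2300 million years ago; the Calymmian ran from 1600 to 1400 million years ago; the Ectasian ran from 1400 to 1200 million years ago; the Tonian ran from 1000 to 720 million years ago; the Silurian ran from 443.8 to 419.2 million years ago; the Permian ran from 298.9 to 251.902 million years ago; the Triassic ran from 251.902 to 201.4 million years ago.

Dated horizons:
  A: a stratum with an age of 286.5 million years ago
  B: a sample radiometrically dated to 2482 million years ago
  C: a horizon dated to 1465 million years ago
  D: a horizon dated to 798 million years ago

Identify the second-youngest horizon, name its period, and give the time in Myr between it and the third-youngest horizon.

D, in the Tonian; 667 million years to C

Smaller Ma means younger, so youngest first: A 286.5 < D 798 < C 1465 < B 2482.
Counting 2 along gives D (798 Ma); the excerpt puts that inside the Tonian, 1000–720 Ma.
Next in line is C (1465 Ma), and 1465 − 798 = 667 Myr.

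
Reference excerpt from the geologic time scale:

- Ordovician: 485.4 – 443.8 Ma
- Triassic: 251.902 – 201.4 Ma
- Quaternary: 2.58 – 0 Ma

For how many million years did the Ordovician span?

485.4 − 443.8 = 41.6 million years.

41.6 million years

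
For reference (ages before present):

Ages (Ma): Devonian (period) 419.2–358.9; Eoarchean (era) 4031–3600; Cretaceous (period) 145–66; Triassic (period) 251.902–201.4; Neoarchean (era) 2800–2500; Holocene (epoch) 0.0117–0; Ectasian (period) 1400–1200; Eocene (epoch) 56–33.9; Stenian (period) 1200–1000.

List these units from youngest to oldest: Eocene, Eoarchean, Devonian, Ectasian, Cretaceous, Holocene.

Holocene → Eocene → Cretaceous → Devonian → Ectasian → Eoarchean

The oldest of these is Eoarchean (starts 4031 Ma) and the youngest is Holocene (ends 0 Ma).
In between, by decreasing start age: Ectasian (1400), Devonian (419.2), Cretaceous (145), Eocene (56).
Listing youngest first means reversing that sequence.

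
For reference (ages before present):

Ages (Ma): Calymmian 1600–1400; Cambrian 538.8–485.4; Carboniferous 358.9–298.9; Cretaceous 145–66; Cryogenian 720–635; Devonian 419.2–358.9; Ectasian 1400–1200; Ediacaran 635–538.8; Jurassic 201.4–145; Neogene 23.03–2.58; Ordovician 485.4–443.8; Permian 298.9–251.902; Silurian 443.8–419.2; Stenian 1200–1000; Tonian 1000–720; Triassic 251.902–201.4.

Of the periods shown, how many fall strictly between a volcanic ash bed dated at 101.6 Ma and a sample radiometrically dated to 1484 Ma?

1484 Ma sits inside the Calymmian (1600–1400) and 101.6 Ma inside the Cretaceous (145–66); neither of those is wholly between the two dates.
The listed periods lying completely between them are Ectasian, Stenian, Tonian, Cryogenian, Ediacaran, Cambrian, Ordovician, Silurian, Devonian, Carboniferous, Permian, Triassic, Jurassic — 13 in all.

13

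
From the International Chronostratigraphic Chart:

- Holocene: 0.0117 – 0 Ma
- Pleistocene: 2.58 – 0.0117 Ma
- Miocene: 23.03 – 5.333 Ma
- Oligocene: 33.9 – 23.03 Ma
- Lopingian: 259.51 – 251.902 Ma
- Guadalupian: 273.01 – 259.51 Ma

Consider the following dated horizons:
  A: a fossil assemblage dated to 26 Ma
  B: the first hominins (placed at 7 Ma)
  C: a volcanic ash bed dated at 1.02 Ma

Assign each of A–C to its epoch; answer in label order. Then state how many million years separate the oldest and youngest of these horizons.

A — Oligocene; B — Miocene; C — Pleistocene; span 24.98 million years

Match each age against the start–end ranges in the excerpt: A = 26 Ma → Oligocene (33.9–23.03); B = 7 Ma → Miocene (23.03–5.333); C = 1.02 Ma → Pleistocene (2.58–0.0117).
The largest age is 26 Ma and the smallest is 1.02 Ma; their difference is 24.98 Myr.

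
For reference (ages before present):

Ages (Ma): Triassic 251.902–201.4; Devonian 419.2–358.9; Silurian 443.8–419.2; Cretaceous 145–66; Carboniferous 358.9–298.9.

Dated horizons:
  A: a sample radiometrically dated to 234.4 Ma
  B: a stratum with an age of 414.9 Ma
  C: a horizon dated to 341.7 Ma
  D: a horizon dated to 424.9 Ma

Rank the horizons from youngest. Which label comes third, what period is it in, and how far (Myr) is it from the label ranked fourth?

B, in the Devonian; 10 million years to D

Smaller Ma means younger, so youngest first: A 234.4 < C 341.7 < B 414.9 < D 424.9.
Counting 3 along gives B (414.9 Ma); the excerpt puts that inside the Devonian, 419.2–358.9 Ma.
Next in line is D (424.9 Ma), and 424.9 − 414.9 = 10 Myr.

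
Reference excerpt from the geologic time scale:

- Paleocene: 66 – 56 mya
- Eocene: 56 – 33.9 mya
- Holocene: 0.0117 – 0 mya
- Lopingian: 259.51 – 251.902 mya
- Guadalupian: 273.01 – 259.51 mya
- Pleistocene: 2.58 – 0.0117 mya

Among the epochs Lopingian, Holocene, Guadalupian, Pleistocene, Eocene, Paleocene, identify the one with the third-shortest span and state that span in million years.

Durations: Lopingian 7.608; Holocene 0.0117; Guadalupian 13.5; Pleistocene 2.5683; Eocene 22.1; Paleocene 10 Myr.
Sorted shortest-first: Holocene (0.0117), Pleistocene (2.5683), Lopingian (7.608), Paleocene (10), Guadalupian (13.5), Eocene (22.1).
The third shortest is Lopingian at 7.608 Myr.

Lopingian, 7.608 million years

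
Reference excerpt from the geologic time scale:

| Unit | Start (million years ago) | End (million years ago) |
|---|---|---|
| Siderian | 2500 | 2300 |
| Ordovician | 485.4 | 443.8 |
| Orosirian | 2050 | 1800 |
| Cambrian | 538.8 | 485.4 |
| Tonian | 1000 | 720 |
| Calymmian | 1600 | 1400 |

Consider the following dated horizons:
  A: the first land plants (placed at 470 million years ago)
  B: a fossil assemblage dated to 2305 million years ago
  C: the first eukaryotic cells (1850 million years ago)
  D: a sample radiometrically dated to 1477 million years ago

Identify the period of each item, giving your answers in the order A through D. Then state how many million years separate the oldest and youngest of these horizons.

A: 470 Ma lies in 485.4–443.8 Ma, so Ordovician.
B: 2305 Ma lies in 2500–2300 Ma, so Siderian.
C: 1850 Ma lies in 2050–1800 Ma, so Orosirian.
D: 1477 Ma lies in 1600–1400 Ma, so Calymmian.
Oldest = 2305 Ma, youngest = 470 Ma → span 1835 Myr.

A — Ordovician; B — Siderian; C — Orosirian; D — Calymmian; span 1835 million years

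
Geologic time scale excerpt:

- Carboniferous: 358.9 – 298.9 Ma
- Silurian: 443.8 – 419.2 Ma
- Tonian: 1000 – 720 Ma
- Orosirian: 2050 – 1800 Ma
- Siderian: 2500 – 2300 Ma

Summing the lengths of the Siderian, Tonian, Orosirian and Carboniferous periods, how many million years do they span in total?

790 million years

Each duration: Siderian = 200; Tonian = 280; Orosirian = 250; Carboniferous = 60.
Sum: 200 + 280 + 250 + 60 = 790 Myr.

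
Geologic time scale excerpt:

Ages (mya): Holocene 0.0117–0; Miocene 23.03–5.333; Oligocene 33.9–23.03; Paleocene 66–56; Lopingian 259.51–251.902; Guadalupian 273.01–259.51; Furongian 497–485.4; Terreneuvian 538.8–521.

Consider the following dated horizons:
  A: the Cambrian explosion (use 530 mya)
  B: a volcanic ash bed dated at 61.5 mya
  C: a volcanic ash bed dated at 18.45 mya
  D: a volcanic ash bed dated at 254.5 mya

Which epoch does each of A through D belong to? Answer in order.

A: 530 Ma lies in 538.8–521 Ma, so Terreneuvian.
B: 61.5 Ma lies in 66–56 Ma, so Paleocene.
C: 18.45 Ma lies in 23.03–5.333 Ma, so Miocene.
D: 254.5 Ma lies in 259.51–251.902 Ma, so Lopingian.

A — Terreneuvian; B — Paleocene; C — Miocene; D — Lopingian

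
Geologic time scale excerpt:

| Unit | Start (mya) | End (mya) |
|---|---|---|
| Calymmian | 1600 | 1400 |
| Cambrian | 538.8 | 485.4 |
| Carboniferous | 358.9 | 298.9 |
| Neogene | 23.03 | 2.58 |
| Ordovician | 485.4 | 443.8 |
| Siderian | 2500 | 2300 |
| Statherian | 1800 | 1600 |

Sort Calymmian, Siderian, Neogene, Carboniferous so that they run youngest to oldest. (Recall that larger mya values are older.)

The oldest of these is Siderian (starts 2500 Ma) and the youngest is Neogene (ends 2.58 Ma).
In between, by decreasing start age: Calymmian (1600), Carboniferous (358.9).
Listing youngest first means reversing that sequence.

Neogene, then Carboniferous, then Calymmian, then Siderian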